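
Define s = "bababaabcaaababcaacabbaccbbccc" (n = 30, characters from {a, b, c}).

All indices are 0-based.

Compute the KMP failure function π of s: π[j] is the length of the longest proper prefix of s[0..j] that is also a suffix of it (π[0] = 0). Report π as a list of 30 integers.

[0, 0, 1, 2, 3, 4, 0, 1, 0, 0, 0, 0, 1, 2, 3, 0, 0, 0, 0, 0, 1, 1, 2, 0, 0, 1, 1, 0, 0, 0]

π[0] = 0
j=1 s[j]='a': π[1]=0 (border '')
j=2 s[j]='b': π[2]=1 (border 'b')
j=3 s[j]='a': π[3]=2 (border 'ba')
j=4 s[j]='b': π[4]=3 (border 'bab')
j=5 s[j]='a': π[5]=4 (border 'baba')
j=6 s[j]='a': k: 4→2→0; π[6]=0 (border '')
j=7 s[j]='b': π[7]=1 (border 'b')
j=8 s[j]='c': k: 1→0; π[8]=0 (border '')
j=9 s[j]='a': π[9]=0 (border '')
j=10 s[j]='a': π[10]=0 (border '')
j=11 s[j]='a': π[11]=0 (border '')
j=12 s[j]='b': π[12]=1 (border 'b')
j=13 s[j]='a': π[13]=2 (border 'ba')
j=14 s[j]='b': π[14]=3 (border 'bab')
j=15 s[j]='c': k: 3→1→0; π[15]=0 (border '')
j=16 s[j]='a': π[16]=0 (border '')
j=17 s[j]='a': π[17]=0 (border '')
j=18 s[j]='c': π[18]=0 (border '')
j=19 s[j]='a': π[19]=0 (border '')
j=20 s[j]='b': π[20]=1 (border 'b')
j=21 s[j]='b': k: 1→0; π[21]=1 (border 'b')
j=22 s[j]='a': π[22]=2 (border 'ba')
j=23 s[j]='c': k: 2→0; π[23]=0 (border '')
j=24 s[j]='c': π[24]=0 (border '')
j=25 s[j]='b': π[25]=1 (border 'b')
j=26 s[j]='b': k: 1→0; π[26]=1 (border 'b')
j=27 s[j]='c': k: 1→0; π[27]=0 (border '')
j=28 s[j]='c': π[28]=0 (border '')
j=29 s[j]='c': π[29]=0 (border '')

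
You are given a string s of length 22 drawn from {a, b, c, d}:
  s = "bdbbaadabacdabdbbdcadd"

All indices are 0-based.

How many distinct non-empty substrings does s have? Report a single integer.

223

rank→(start, suffix):
  0 → (4, 'aadabacdabdbbdcadd')
  1 → (7, 'abacdabdbbdcadd')
  2 → (12, 'abdbbdcadd')
  3 → (9, 'acdabdbbdcadd')
  4 → (5, 'adabacdabdbbdcadd')
  5 → (19, 'add')
  6 → (3, 'baadabacdabdbbdcadd')
  7 → (8, 'bacdabdbbdcadd')
  8 → (2, 'bbaadabacdabdbbdcadd')
  9 → (15, 'bbdcadd')
  10 → (0, 'bdbbaadabacdabdbbdcadd')
  11 → (13, 'bdbbdcadd')
  12 → (16, 'bdcadd')
  13 → (18, 'cadd')
  14 → (10, 'cdabdbbdcadd')
  15 → (21, 'd')
  16 → (6, 'dabacdabdbbdcadd')
  17 → (11, 'dabdbbdcadd')
  18 → (1, 'dbbaadabacdabdbbdcadd')
  19 → (14, 'dbbdcadd')
  20 → (17, 'dcadd')
  21 → (20, 'dd')

SA = [4, 7, 12, 9, 5, 19, 3, 8, 2, 15, 0, 13, 16, 18, 10, 21, 6, 11, 1, 14, 17, 20]
i: (SA[i-1],SA[i]) lcp shared
  1: (4,7) 1 'a'
  2: (7,12) 2 'ab'
  3: (12,9) 1 'a'
  4: (9,5) 1 'a'
  5: (5,19) 2 'ad'
  6: (19,3) 0 ''
  7: (3,8) 2 'ba'
  8: (8,2) 1 'b'
  9: (2,15) 2 'bb'
  10: (15,0) 1 'b'
  11: (0,13) 4 'bdbb'
  12: (13,16) 2 'bd'
  13: (16,18) 0 ''
  14: (18,10) 1 'c'
  15: (10,21) 0 ''
  16: (21,6) 1 'd'
  17: (6,11) 3 'dab'
  18: (11,1) 1 'd'
  19: (1,14) 3 'dbb'
  20: (14,17) 1 'd'
  21: (17,20) 1 'd'

n(n+1)/2 = 22·23/2 = 253
Σ LCP = 0 + 1 + 2 + 1 + 1 + 2 + 0 + 2 + 1 + 2 + 1 + 4 + 2 + 0 + 1 + 0 + 1 + 3 + 1 + 3 + 1 + 1 = 30
distinct = 253 − 30 = 223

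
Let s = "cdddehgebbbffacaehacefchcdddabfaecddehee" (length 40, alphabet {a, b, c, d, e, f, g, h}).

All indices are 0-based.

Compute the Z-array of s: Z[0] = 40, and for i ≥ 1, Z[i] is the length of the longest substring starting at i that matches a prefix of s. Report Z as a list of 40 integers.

Z[0]=40
i=1: outside box; Z[1]=0
i=2: outside box; Z[2]=0
i=3: outside box; Z[3]=0
i=4: outside box; Z[4]=0
i=5: outside box; Z[5]=0
i=6: outside box; Z[6]=0
i=7: outside box; Z[7]=0
i=8: outside box; Z[8]=0
i=9: outside box; Z[9]=0
i=10: outside box; Z[10]=0
i=11: outside box; Z[11]=0
i=12: outside box; Z[12]=0
i=13: outside box; Z[13]=0
i=14: outside box; Z[14]=1 scan→box=[14,15)
i=15: outside box; Z[15]=0
i=16: outside box; Z[16]=0
i=17: outside box; Z[17]=0
i=18: outside box; Z[18]=0
i=19: outside box; Z[19]=1 scan→box=[19,20)
i=20: outside box; Z[20]=0
i=21: outside box; Z[21]=0
i=22: outside box; Z[22]=1 scan→box=[22,23)
i=23: outside box; Z[23]=0
i=24: outside box; Z[24]=4 scan→box=[24,28)
i=25: min(r-i=3, Z[1]=0)=0; Z[25]=0
i=26: min(r-i=2, Z[2]=0)=0; Z[26]=0
i=27: min(r-i=1, Z[3]=0)=0; Z[27]=0
i=28: outside box; Z[28]=0
i=29: outside box; Z[29]=0
i=30: outside box; Z[30]=0
i=31: outside box; Z[31]=0
i=32: outside box; Z[32]=0
i=33: outside box; Z[33]=3 scan→box=[33,36)
i=34: min(r-i=2, Z[1]=0)=0; Z[34]=0
i=35: min(r-i=1, Z[2]=0)=0; Z[35]=0
i=36: outside box; Z[36]=0
i=37: outside box; Z[37]=0
i=38: outside box; Z[38]=0
i=39: outside box; Z[39]=0

[40, 0, 0, 0, 0, 0, 0, 0, 0, 0, 0, 0, 0, 0, 1, 0, 0, 0, 0, 1, 0, 0, 1, 0, 4, 0, 0, 0, 0, 0, 0, 0, 0, 3, 0, 0, 0, 0, 0, 0]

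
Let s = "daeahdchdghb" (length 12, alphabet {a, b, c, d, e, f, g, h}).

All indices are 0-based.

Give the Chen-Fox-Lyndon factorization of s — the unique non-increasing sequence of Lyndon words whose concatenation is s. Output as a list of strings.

["d", "aeahdchdghb"]

emit factor 1: 'd' (i=0, period=1)
emit factor 2: 'aeahdchdghb' (i=1, period=11)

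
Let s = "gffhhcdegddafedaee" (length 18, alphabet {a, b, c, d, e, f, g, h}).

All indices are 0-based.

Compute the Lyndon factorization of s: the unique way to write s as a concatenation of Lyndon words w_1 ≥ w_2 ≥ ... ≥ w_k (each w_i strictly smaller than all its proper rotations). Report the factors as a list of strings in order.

["g", "ffhh", "cdegdd", "afed", "aee"]

emit factor 1: 'g' (i=0, period=1)
emit factor 2: 'ffhh' (i=1, period=4)
emit factor 3: 'cdegdd' (i=5, period=6)
emit factor 4: 'afed' (i=11, period=4)
emit factor 5: 'aee' (i=15, period=3)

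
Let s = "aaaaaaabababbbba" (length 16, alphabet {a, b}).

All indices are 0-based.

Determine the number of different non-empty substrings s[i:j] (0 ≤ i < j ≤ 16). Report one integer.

rank | idx | suffix
   0 |  15 | a
   1 |   0 | aaaaaaabababbbba
   2 |   1 | aaaaaabababbbba
   3 |   2 | aaaaabababbbba
   4 |   3 | aaaabababbbba
   5 |   4 | aaabababbbba
   6 |   5 | aabababbbba
   7 |   6 | abababbbba
   8 |   8 | ababbbba
   9 |  10 | abbbba
  10 |  14 | ba
  11 |   7 | bababbbba
  12 |   9 | babbbba
  13 |  13 | bba
  14 |  12 | bbba
  15 |  11 | bbbba

SA = [15, 0, 1, 2, 3, 4, 5, 6, 8, 10, 14, 7, 9, 13, 12, 11]
rank  pair      lcp
   1  s[15:],s[0:]  1  'a'
   2  s[0:],s[1:]  6  'aaaaaa'
   3  s[1:],s[2:]  5  'aaaaa'
   4  s[2:],s[3:]  4  'aaaa'
   5  s[3:],s[4:]  3  'aaa'
   6  s[4:],s[5:]  2  'aa'
   7  s[5:],s[6:]  1  'a'
   8  s[6:],s[8:]  4  'abab'
   9  s[8:],s[10:]  2  'ab'
  10  s[10:],s[14:]  0  ''
  11  s[14:],s[7:]  2  'ba'
  12  s[7:],s[9:]  3  'bab'
  13  s[9:],s[13:]  1  'b'
  14  s[13:],s[12:]  2  'bb'
  15  s[12:],s[11:]  3  'bbb'

n(n+1)/2 = 16·17/2 = 136
Σ LCP = 0 + 1 + 6 + 5 + 4 + 3 + 2 + 1 + 4 + 2 + 0 + 2 + 3 + 1 + 2 + 3 = 39
distinct = 136 − 39 = 97

97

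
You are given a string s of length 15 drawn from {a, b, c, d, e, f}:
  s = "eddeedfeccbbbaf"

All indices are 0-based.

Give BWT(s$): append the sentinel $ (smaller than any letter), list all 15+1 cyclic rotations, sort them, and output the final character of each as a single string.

rank  rotation          last
    0  $eddeedfeccbbbaf  f
    1  af$eddeedfeccbbb  b
    2  baf$eddeedfeccbb  b
    3  bbaf$eddeedfeccb  b
    4  bbbaf$eddeedfecc  c
    5  cbbbaf$eddeedfec  c
    6  ccbbbaf$eddeedfe  e
    7  ddeedfeccbbbaf$e  e
    8  deedfeccbbbaf$ed  d
    9  dfeccbbbaf$eddee  e
   10  eccbbbaf$eddeedf  f
   11  eddeedfeccbbbaf$  $
   12  edfeccbbbaf$edde  e
   13  eedfeccbbbaf$edd  d
   14  f$eddeedfeccbbba  a
   15  feccbbbaf$eddeed  d

fbbbcceedef$edad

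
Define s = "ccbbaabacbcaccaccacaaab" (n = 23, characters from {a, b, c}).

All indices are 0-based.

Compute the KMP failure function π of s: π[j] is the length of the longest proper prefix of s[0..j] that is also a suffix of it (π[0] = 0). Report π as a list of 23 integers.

[0, 1, 0, 0, 0, 0, 0, 0, 1, 0, 1, 0, 1, 2, 0, 1, 2, 0, 1, 0, 0, 0, 0]

π[0] = 0
j=1 s[j]='c': π[1]=1 (border 'c')
j=2 s[j]='b': k: 1→0; π[2]=0 (border '')
j=3 s[j]='b': π[3]=0 (border '')
j=4 s[j]='a': π[4]=0 (border '')
j=5 s[j]='a': π[5]=0 (border '')
j=6 s[j]='b': π[6]=0 (border '')
j=7 s[j]='a': π[7]=0 (border '')
j=8 s[j]='c': π[8]=1 (border 'c')
j=9 s[j]='b': k: 1→0; π[9]=0 (border '')
j=10 s[j]='c': π[10]=1 (border 'c')
j=11 s[j]='a': k: 1→0; π[11]=0 (border '')
j=12 s[j]='c': π[12]=1 (border 'c')
j=13 s[j]='c': π[13]=2 (border 'cc')
j=14 s[j]='a': k: 2→1→0; π[14]=0 (border '')
j=15 s[j]='c': π[15]=1 (border 'c')
j=16 s[j]='c': π[16]=2 (border 'cc')
j=17 s[j]='a': k: 2→1→0; π[17]=0 (border '')
j=18 s[j]='c': π[18]=1 (border 'c')
j=19 s[j]='a': k: 1→0; π[19]=0 (border '')
j=20 s[j]='a': π[20]=0 (border '')
j=21 s[j]='a': π[21]=0 (border '')
j=22 s[j]='b': π[22]=0 (border '')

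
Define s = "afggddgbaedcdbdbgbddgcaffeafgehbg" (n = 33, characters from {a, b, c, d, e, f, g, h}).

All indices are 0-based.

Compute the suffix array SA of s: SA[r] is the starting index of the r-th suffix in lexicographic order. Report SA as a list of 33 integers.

rank→(start, suffix):
  0 → (8, 'aedcdbdbgbddgcaffeafgehbg')
  1 → (22, 'affeafgehbg')
  2 → (26, 'afgehbg')
  3 → (0, 'afggddgbaedcdbdbgbddgcaffeafgehbg')
  4 → (7, 'baedcdbdbgbddgcaffeafgehbg')
  5 → (13, 'bdbgbddgcaffeafgehbg')
  6 → (17, 'bddgcaffeafgehbg')
  7 → (31, 'bg')
  8 → (15, 'bgbddgcaffeafgehbg')
  9 → (21, 'caffeafgehbg')
  10 → (11, 'cdbdbgbddgcaffeafgehbg')
  11 → (12, 'dbdbgbddgcaffeafgehbg')
  12 → (14, 'dbgbddgcaffeafgehbg')
  13 → (10, 'dcdbdbgbddgcaffeafgehbg')
  14 → (4, 'ddgbaedcdbdbgbddgcaffeafgehbg')
  15 → (18, 'ddgcaffeafgehbg')
  16 → (5, 'dgbaedcdbdbgbddgcaffeafgehbg')
  17 → (19, 'dgcaffeafgehbg')
  18 → (25, 'eafgehbg')
  19 → (9, 'edcdbdbgbddgcaffeafgehbg')
  20 → (29, 'ehbg')
  21 → (24, 'feafgehbg')
  22 → (23, 'ffeafgehbg')
  23 → (27, 'fgehbg')
  24 → (1, 'fggddgbaedcdbdbgbddgcaffeafgehbg')
  25 → (32, 'g')
  26 → (6, 'gbaedcdbdbgbddgcaffeafgehbg')
  27 → (16, 'gbddgcaffeafgehbg')
  28 → (20, 'gcaffeafgehbg')
  29 → (3, 'gddgbaedcdbdbgbddgcaffeafgehbg')
  30 → (28, 'gehbg')
  31 → (2, 'ggddgbaedcdbdbgbddgcaffeafgehbg')
  32 → (30, 'hbg')

[8, 22, 26, 0, 7, 13, 17, 31, 15, 21, 11, 12, 14, 10, 4, 18, 5, 19, 25, 9, 29, 24, 23, 27, 1, 32, 6, 16, 20, 3, 28, 2, 30]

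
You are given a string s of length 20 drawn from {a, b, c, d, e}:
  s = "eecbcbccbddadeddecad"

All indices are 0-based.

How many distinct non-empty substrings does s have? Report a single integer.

187

rank | idx | suffix
   0 |  18 | ad
   1 |  11 | adeddecad
   2 |   3 | bcbccbddadeddecad
   3 |   5 | bccbddadeddecad
   4 |   8 | bddadeddecad
   5 |  17 | cad
   6 |   2 | cbcbccbddadeddecad
   7 |   4 | cbccbddadeddecad
   8 |   7 | cbddadeddecad
   9 |   6 | ccbddadeddecad
  10 |  19 | d
  11 |  10 | dadeddecad
  12 |   9 | ddadeddecad
  13 |  14 | ddecad
  14 |  15 | decad
  15 |  12 | deddecad
  16 |  16 | ecad
  17 |   1 | ecbcbccbddadeddecad
  18 |  13 | eddecad
  19 |   0 | eecbcbccbddadeddecad

SA = [18, 11, 3, 5, 8, 17, 2, 4, 7, 6, 19, 10, 9, 14, 15, 12, 16, 1, 13, 0]
rank  pair      lcp
   1  s[18:],s[11:]  2  'ad'
   2  s[11:],s[3:]  0  ''
   3  s[3:],s[5:]  2  'bc'
   4  s[5:],s[8:]  1  'b'
   5  s[8:],s[17:]  0  ''
   6  s[17:],s[2:]  1  'c'
   7  s[2:],s[4:]  3  'cbc'
   8  s[4:],s[7:]  2  'cb'
   9  s[7:],s[6:]  1  'c'
  10  s[6:],s[19:]  0  ''
  11  s[19:],s[10:]  1  'd'
  12  s[10:],s[9:]  1  'd'
  13  s[9:],s[14:]  2  'dd'
  14  s[14:],s[15:]  1  'd'
  15  s[15:],s[12:]  2  'de'
  16  s[12:],s[16:]  0  ''
  17  s[16:],s[1:]  2  'ec'
  18  s[1:],s[13:]  1  'e'
  19  s[13:],s[0:]  1  'e'

n(n+1)/2 = 20·21/2 = 210
Σ LCP = 0 + 2 + 0 + 2 + 1 + 0 + 1 + 3 + 2 + 1 + 0 + 1 + 1 + 2 + 1 + 2 + 0 + 2 + 1 + 1 = 23
distinct = 210 − 23 = 187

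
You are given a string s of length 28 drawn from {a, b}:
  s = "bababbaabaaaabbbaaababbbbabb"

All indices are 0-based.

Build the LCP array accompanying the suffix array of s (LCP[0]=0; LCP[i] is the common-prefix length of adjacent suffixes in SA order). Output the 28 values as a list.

rank | idx | suffix
   0 |   9 | aaaabbbaaababbbbabb
   1 |  16 | aaababbbbabb
   2 |  10 | aaabbbaaababbbbabb
   3 |   6 | aabaaaabbbaaababbbbabb
   4 |  17 | aababbbbabb
   5 |  11 | aabbbaaababbbbabb
   6 |   7 | abaaaabbbaaababbbbabb
   7 |   1 | ababbaabaaaabbbaaababbbbabb
   8 |  18 | ababbbbabb
   9 |  25 | abb
  10 |   3 | abbaabaaaabbbaaababbbbabb
  11 |  12 | abbbaaababbbbabb
  12 |  20 | abbbbabb
  13 |  27 | b
  14 |   8 | baaaabbbaaababbbbabb
  15 |  15 | baaababbbbabb
  16 |   5 | baabaaaabbbaaababbbbabb
  17 |   0 | bababbaabaaaabbbaaababbbbabb
  18 |  24 | babb
  19 |   2 | babbaabaaaabbbaaababbbbabb
  20 |  19 | babbbbabb
  21 |  26 | bb
  22 |  14 | bbaaababbbbabb
  23 |   4 | bbaabaaaabbbaaababbbbabb
  24 |  23 | bbabb
  25 |  13 | bbbaaababbbbabb
  26 |  22 | bbbabb
  27 |  21 | bbbbabb

SA = [9, 16, 10, 6, 17, 11, 7, 1, 18, 25, 3, 12, 20, 27, 8, 15, 5, 0, 24, 2, 19, 26, 14, 4, 23, 13, 22, 21]
rank  pair      lcp
   1  s[9:],s[16:]  3  'aaa'
   2  s[16:],s[10:]  4  'aaab'
   3  s[10:],s[6:]  2  'aa'
   4  s[6:],s[17:]  4  'aaba'
   5  s[17:],s[11:]  3  'aab'
   6  s[11:],s[7:]  1  'a'
   7  s[7:],s[1:]  3  'aba'
   8  s[1:],s[18:]  5  'ababb'
   9  s[18:],s[25:]  2  'ab'
  10  s[25:],s[3:]  3  'abb'
  11  s[3:],s[12:]  3  'abb'
  12  s[12:],s[20:]  4  'abbb'
  13  s[20:],s[27:]  0  ''
  14  s[27:],s[8:]  1  'b'
  15  s[8:],s[15:]  4  'baaa'
  16  s[15:],s[5:]  3  'baa'
  17  s[5:],s[0:]  2  'ba'
  18  s[0:],s[24:]  3  'bab'
  19  s[24:],s[2:]  4  'babb'
  20  s[2:],s[19:]  4  'babb'
  21  s[19:],s[26:]  1  'b'
  22  s[26:],s[14:]  2  'bb'
  23  s[14:],s[4:]  4  'bbaa'
  24  s[4:],s[23:]  3  'bba'
  25  s[23:],s[13:]  2  'bb'
  26  s[13:],s[22:]  4  'bbba'
  27  s[22:],s[21:]  3  'bbb'

[0, 3, 4, 2, 4, 3, 1, 3, 5, 2, 3, 3, 4, 0, 1, 4, 3, 2, 3, 4, 4, 1, 2, 4, 3, 2, 4, 3]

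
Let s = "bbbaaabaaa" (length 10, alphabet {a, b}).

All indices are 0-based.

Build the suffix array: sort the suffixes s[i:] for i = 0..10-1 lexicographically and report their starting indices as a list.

sorted suffixes:
  #0 SA[0]=9  'a'
  #1 SA[1]=8  'aa'
  #2 SA[2]=7  'aaa'
  #3 SA[3]=3  'aaabaaa'
  #4 SA[4]=4  'aabaaa'
  #5 SA[5]=5  'abaaa'
  #6 SA[6]=6  'baaa'
  #7 SA[7]=2  'baaabaaa'
  #8 SA[8]=1  'bbaaabaaa'
  #9 SA[9]=0  'bbbaaabaaa'

[9, 8, 7, 3, 4, 5, 6, 2, 1, 0]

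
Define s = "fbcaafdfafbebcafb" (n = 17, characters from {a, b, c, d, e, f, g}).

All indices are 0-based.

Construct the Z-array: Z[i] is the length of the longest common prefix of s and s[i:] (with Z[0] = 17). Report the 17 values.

[17, 0, 0, 0, 0, 1, 0, 1, 0, 2, 0, 0, 0, 0, 0, 2, 0]

Z[0]=17
i=1: i≥r, start 0; Z[1]=0
i=2: i≥r, start 0; Z[2]=0
i=3: i≥r, start 0; Z[3]=0
i=4: i≥r, start 0; Z[4]=0
i=5: i≥r, start 0; Z[5]=1 extend→box=[5,6)
i=6: i≥r, start 0; Z[6]=0
i=7: i≥r, start 0; Z[7]=1 extend→box=[7,8)
i=8: i≥r, start 0; Z[8]=0
i=9: i≥r, start 0; Z[9]=2 extend→box=[9,11)
i=10: min(r-i=1, Z[1]=0)=0; Z[10]=0
i=11: i≥r, start 0; Z[11]=0
i=12: i≥r, start 0; Z[12]=0
i=13: i≥r, start 0; Z[13]=0
i=14: i≥r, start 0; Z[14]=0
i=15: i≥r, start 0; Z[15]=2 extend→box=[15,17)
i=16: min(r-i=1, Z[1]=0)=0; Z[16]=0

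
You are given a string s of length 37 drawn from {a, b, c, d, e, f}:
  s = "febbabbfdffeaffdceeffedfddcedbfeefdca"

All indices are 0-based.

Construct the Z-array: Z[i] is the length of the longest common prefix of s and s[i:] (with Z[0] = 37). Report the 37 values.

[37, 0, 0, 0, 0, 0, 0, 1, 0, 1, 2, 0, 0, 1, 1, 0, 0, 0, 0, 1, 2, 0, 0, 1, 0, 0, 0, 0, 0, 0, 2, 0, 0, 1, 0, 0, 0]

Z[0]=37
i=1: i≥r, start 0; Z[1]=0
i=2: i≥r, start 0; Z[2]=0
i=3: i≥r, start 0; Z[3]=0
i=4: i≥r, start 0; Z[4]=0
i=5: i≥r, start 0; Z[5]=0
i=6: i≥r, start 0; Z[6]=0
i=7: i≥r, start 0; Z[7]=1 scan→box=[7,8)
i=8: i≥r, start 0; Z[8]=0
i=9: i≥r, start 0; Z[9]=1 scan→box=[9,10)
i=10: i≥r, start 0; Z[10]=2 scan→box=[10,12)
i=11: min(r-i=1, Z[1]=0)=0; Z[11]=0
i=12: i≥r, start 0; Z[12]=0
i=13: i≥r, start 0; Z[13]=1 scan→box=[13,14)
i=14: i≥r, start 0; Z[14]=1 scan→box=[14,15)
i=15: i≥r, start 0; Z[15]=0
i=16: i≥r, start 0; Z[16]=0
i=17: i≥r, start 0; Z[17]=0
i=18: i≥r, start 0; Z[18]=0
i=19: i≥r, start 0; Z[19]=1 scan→box=[19,20)
i=20: i≥r, start 0; Z[20]=2 scan→box=[20,22)
i=21: min(r-i=1, Z[1]=0)=0; Z[21]=0
i=22: i≥r, start 0; Z[22]=0
i=23: i≥r, start 0; Z[23]=1 scan→box=[23,24)
i=24: i≥r, start 0; Z[24]=0
i=25: i≥r, start 0; Z[25]=0
i=26: i≥r, start 0; Z[26]=0
i=27: i≥r, start 0; Z[27]=0
i=28: i≥r, start 0; Z[28]=0
i=29: i≥r, start 0; Z[29]=0
i=30: i≥r, start 0; Z[30]=2 scan→box=[30,32)
i=31: min(r-i=1, Z[1]=0)=0; Z[31]=0
i=32: i≥r, start 0; Z[32]=0
i=33: i≥r, start 0; Z[33]=1 scan→box=[33,34)
i=34: i≥r, start 0; Z[34]=0
i=35: i≥r, start 0; Z[35]=0
i=36: i≥r, start 0; Z[36]=0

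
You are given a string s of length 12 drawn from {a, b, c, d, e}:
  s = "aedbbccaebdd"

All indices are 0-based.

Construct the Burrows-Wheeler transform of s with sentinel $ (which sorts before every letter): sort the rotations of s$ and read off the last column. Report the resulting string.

dc$dbecbdebaa

rank  rotation       last
    0  $aedbbccaebdd  d
    1  aebdd$aedbbcc  c
    2  aedbbccaebdd$  $
    3  bbccaebdd$aed  d
    4  bccaebdd$aedb  b
    5  bdd$aedbbccae  e
    6  caebdd$aedbbc  c
    7  ccaebdd$aedbb  b
    8  d$aedbbccaebd  d
    9  dbbccaebdd$ae  e
   10  dd$aedbbccaeb  b
   11  ebdd$aedbbcca  a
   12  edbbccaebdd$a  a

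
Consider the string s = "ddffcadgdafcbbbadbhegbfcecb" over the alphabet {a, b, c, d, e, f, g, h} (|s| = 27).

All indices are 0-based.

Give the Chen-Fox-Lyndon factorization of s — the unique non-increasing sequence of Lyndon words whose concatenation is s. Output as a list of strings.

emit factor 1: 'ddff' (i=0, period=4)
emit factor 2: 'c' (i=4, period=1)
emit factor 3: 'adgdafcbbb' (i=5, period=10)
emit factor 4: 'adbhegbfcecb' (i=15, period=12)

["ddff", "c", "adgdafcbbb", "adbhegbfcecb"]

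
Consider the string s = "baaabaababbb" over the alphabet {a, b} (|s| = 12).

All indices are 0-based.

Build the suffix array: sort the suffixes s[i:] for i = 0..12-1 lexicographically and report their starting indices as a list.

sorted suffixes:
  #0 SA[0]=1  'aaabaababbb'
  #1 SA[1]=2  'aabaababbb'
  #2 SA[2]=5  'aababbb'
  #3 SA[3]=3  'abaababbb'
  #4 SA[4]=6  'ababbb'
  #5 SA[5]=8  'abbb'
  #6 SA[6]=11  'b'
  #7 SA[7]=0  'baaabaababbb'
  #8 SA[8]=4  'baababbb'
  #9 SA[9]=7  'babbb'
  #10 SA[10]=10  'bb'
  #11 SA[11]=9  'bbb'

[1, 2, 5, 3, 6, 8, 11, 0, 4, 7, 10, 9]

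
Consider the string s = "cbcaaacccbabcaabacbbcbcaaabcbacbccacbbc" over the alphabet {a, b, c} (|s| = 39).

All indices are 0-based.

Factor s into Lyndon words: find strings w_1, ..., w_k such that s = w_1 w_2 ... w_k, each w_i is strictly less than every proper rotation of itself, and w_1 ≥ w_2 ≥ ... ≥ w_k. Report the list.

emit factor 1: 'c' (i=0, period=1)
emit factor 2: 'bc' (i=1, period=2)
emit factor 3: 'aaacccbabcaabacbbcbc' (i=3, period=20)
emit factor 4: 'aaabcbacbccacbbc' (i=23, period=16)

["c", "bc", "aaacccbabcaabacbbcbc", "aaabcbacbccacbbc"]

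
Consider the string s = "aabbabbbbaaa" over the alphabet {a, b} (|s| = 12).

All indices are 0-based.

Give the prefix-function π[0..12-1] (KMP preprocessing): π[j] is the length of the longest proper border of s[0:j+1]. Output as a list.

[0, 1, 0, 0, 1, 0, 0, 0, 0, 1, 2, 2]

π[0] = 0
j=1 s[j]='a': π[1]=1 (border 'a')
j=2 s[j]='b': k: 1→0; π[2]=0 (border '')
j=3 s[j]='b': π[3]=0 (border '')
j=4 s[j]='a': π[4]=1 (border 'a')
j=5 s[j]='b': k: 1→0; π[5]=0 (border '')
j=6 s[j]='b': π[6]=0 (border '')
j=7 s[j]='b': π[7]=0 (border '')
j=8 s[j]='b': π[8]=0 (border '')
j=9 s[j]='a': π[9]=1 (border 'a')
j=10 s[j]='a': π[10]=2 (border 'aa')
j=11 s[j]='a': k: 2→1; π[11]=2 (border 'aa')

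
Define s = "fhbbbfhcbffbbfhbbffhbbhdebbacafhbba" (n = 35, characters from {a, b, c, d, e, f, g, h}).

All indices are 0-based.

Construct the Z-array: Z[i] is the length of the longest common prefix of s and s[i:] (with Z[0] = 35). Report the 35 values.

Z[0]=35
i=1: fresh scan; Z[1]=0
i=2: fresh scan; Z[2]=0
i=3: fresh scan; Z[3]=0
i=4: fresh scan; Z[4]=0
i=5: fresh scan; Z[5]=2 extend→box=[5,7)
i=6: min(r-i=1, Z[1]=0)=0; Z[6]=0
i=7: fresh scan; Z[7]=0
i=8: fresh scan; Z[8]=0
i=9: fresh scan; Z[9]=1 extend→box=[9,10)
i=10: fresh scan; Z[10]=1 extend→box=[10,11)
i=11: fresh scan; Z[11]=0
i=12: fresh scan; Z[12]=0
i=13: fresh scan; Z[13]=4 extend→box=[13,17)
i=14: min(r-i=3, Z[1]=0)=0; Z[14]=0
i=15: min(r-i=2, Z[2]=0)=0; Z[15]=0
i=16: min(r-i=1, Z[3]=0)=0; Z[16]=0
i=17: fresh scan; Z[17]=1 extend→box=[17,18)
i=18: fresh scan; Z[18]=4 extend→box=[18,22)
i=19: min(r-i=3, Z[1]=0)=0; Z[19]=0
i=20: min(r-i=2, Z[2]=0)=0; Z[20]=0
i=21: min(r-i=1, Z[3]=0)=0; Z[21]=0
i=22: fresh scan; Z[22]=0
i=23: fresh scan; Z[23]=0
i=24: fresh scan; Z[24]=0
i=25: fresh scan; Z[25]=0
i=26: fresh scan; Z[26]=0
i=27: fresh scan; Z[27]=0
i=28: fresh scan; Z[28]=0
i=29: fresh scan; Z[29]=0
i=30: fresh scan; Z[30]=4 extend→box=[30,34)
i=31: min(r-i=3, Z[1]=0)=0; Z[31]=0
i=32: min(r-i=2, Z[2]=0)=0; Z[32]=0
i=33: min(r-i=1, Z[3]=0)=0; Z[33]=0
i=34: fresh scan; Z[34]=0

[35, 0, 0, 0, 0, 2, 0, 0, 0, 1, 1, 0, 0, 4, 0, 0, 0, 1, 4, 0, 0, 0, 0, 0, 0, 0, 0, 0, 0, 0, 4, 0, 0, 0, 0]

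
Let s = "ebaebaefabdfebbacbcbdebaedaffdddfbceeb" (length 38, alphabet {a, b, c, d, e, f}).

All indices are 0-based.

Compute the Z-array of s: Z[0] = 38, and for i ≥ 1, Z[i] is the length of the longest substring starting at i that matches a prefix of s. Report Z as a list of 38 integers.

Z[0]=38
i=1: outside box; Z[1]=0
i=2: outside box; Z[2]=0
i=3: outside box; Z[3]=4 scan→box=[3,7)
i=4: min(r-i=3, Z[1]=0)=0; Z[4]=0
i=5: min(r-i=2, Z[2]=0)=0; Z[5]=0
i=6: min(r-i=1, Z[3]=4)=1; Z[6]=1
i=7: outside box; Z[7]=0
i=8: outside box; Z[8]=0
i=9: outside box; Z[9]=0
i=10: outside box; Z[10]=0
i=11: outside box; Z[11]=0
i=12: outside box; Z[12]=2 scan→box=[12,14)
i=13: min(r-i=1, Z[1]=0)=0; Z[13]=0
i=14: outside box; Z[14]=0
i=15: outside box; Z[15]=0
i=16: outside box; Z[16]=0
i=17: outside box; Z[17]=0
i=18: outside box; Z[18]=0
i=19: outside box; Z[19]=0
i=20: outside box; Z[20]=0
i=21: outside box; Z[21]=4 scan→box=[21,25)
i=22: min(r-i=3, Z[1]=0)=0; Z[22]=0
i=23: min(r-i=2, Z[2]=0)=0; Z[23]=0
i=24: min(r-i=1, Z[3]=4)=1; Z[24]=1
i=25: outside box; Z[25]=0
i=26: outside box; Z[26]=0
i=27: outside box; Z[27]=0
i=28: outside box; Z[28]=0
i=29: outside box; Z[29]=0
i=30: outside box; Z[30]=0
i=31: outside box; Z[31]=0
i=32: outside box; Z[32]=0
i=33: outside box; Z[33]=0
i=34: outside box; Z[34]=0
i=35: outside box; Z[35]=1 scan→box=[35,36)
i=36: outside box; Z[36]=2 scan→box=[36,38)
i=37: min(r-i=1, Z[1]=0)=0; Z[37]=0

[38, 0, 0, 4, 0, 0, 1, 0, 0, 0, 0, 0, 2, 0, 0, 0, 0, 0, 0, 0, 0, 4, 0, 0, 1, 0, 0, 0, 0, 0, 0, 0, 0, 0, 0, 1, 2, 0]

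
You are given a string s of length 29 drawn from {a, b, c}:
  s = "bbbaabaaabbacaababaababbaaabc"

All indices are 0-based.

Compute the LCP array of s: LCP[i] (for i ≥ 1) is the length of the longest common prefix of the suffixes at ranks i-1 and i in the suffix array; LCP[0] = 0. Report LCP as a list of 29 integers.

rank | idx | suffix
   0 |   6 | aaabbacaababaababbaaabc
   1 |  24 | aaabc
   2 |   3 | aabaaabbacaababaababbaaabc
   3 |  13 | aababaababbaaabc
   4 |  18 | aababbaaabc
   5 |   7 | aabbacaababaababbaaabc
   6 |  25 | aabc
   7 |   4 | abaaabbacaababaababbaaabc
   8 |  16 | abaababbaaabc
   9 |  14 | ababaababbaaabc
  10 |  19 | ababbaaabc
  11 |  21 | abbaaabc
  12 |   8 | abbacaababaababbaaabc
  13 |  26 | abc
  14 |  11 | acaababaababbaaabc
  15 |   5 | baaabbacaababaababbaaabc
  16 |  23 | baaabc
  17 |   2 | baabaaabbacaababaababbaaabc
  18 |  17 | baababbaaabc
  19 |  15 | babaababbaaabc
  20 |  20 | babbaaabc
  21 |  10 | bacaababaababbaaabc
  22 |  22 | bbaaabc
  23 |   1 | bbaabaaabbacaababaababbaaabc
  24 |   9 | bbacaababaababbaaabc
  25 |   0 | bbbaabaaabbacaababaababbaaabc
  26 |  27 | bc
  27 |  28 | c
  28 |  12 | caababaababbaaabc

SA = [6, 24, 3, 13, 18, 7, 25, 4, 16, 14, 19, 21, 8, 26, 11, 5, 23, 2, 17, 15, 20, 10, 22, 1, 9, 0, 27, 28, 12]
rank  pair      lcp
   1  s[6:],s[24:]  4  'aaab'
   2  s[24:],s[3:]  2  'aa'
   3  s[3:],s[13:]  4  'aaba'
   4  s[13:],s[18:]  5  'aabab'
   5  s[18:],s[7:]  3  'aab'
   6  s[7:],s[25:]  3  'aab'
   7  s[25:],s[4:]  1  'a'
   8  s[4:],s[16:]  4  'abaa'
   9  s[16:],s[14:]  3  'aba'
  10  s[14:],s[19:]  4  'abab'
  11  s[19:],s[21:]  2  'ab'
  12  s[21:],s[8:]  4  'abba'
  13  s[8:],s[26:]  2  'ab'
  14  s[26:],s[11:]  1  'a'
  15  s[11:],s[5:]  0  ''
  16  s[5:],s[23:]  5  'baaab'
  17  s[23:],s[2:]  3  'baa'
  18  s[2:],s[17:]  5  'baaba'
  19  s[17:],s[15:]  2  'ba'
  20  s[15:],s[20:]  3  'bab'
  21  s[20:],s[10:]  2  'ba'
  22  s[10:],s[22:]  1  'b'
  23  s[22:],s[1:]  4  'bbaa'
  24  s[1:],s[9:]  3  'bba'
  25  s[9:],s[0:]  2  'bb'
  26  s[0:],s[27:]  1  'b'
  27  s[27:],s[28:]  0  ''
  28  s[28:],s[12:]  1  'c'

[0, 4, 2, 4, 5, 3, 3, 1, 4, 3, 4, 2, 4, 2, 1, 0, 5, 3, 5, 2, 3, 2, 1, 4, 3, 2, 1, 0, 1]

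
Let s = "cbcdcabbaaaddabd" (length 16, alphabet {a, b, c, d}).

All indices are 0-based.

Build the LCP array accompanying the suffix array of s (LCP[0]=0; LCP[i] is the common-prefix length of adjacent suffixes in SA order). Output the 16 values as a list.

[0, 2, 1, 2, 1, 0, 1, 1, 1, 0, 1, 1, 0, 1, 1, 1]

rank→(start, suffix):
  0 → (8, 'aaaddabd')
  1 → (9, 'aaddabd')
  2 → (5, 'abbaaaddabd')
  3 → (13, 'abd')
  4 → (10, 'addabd')
  5 → (7, 'baaaddabd')
  6 → (6, 'bbaaaddabd')
  7 → (1, 'bcdcabbaaaddabd')
  8 → (14, 'bd')
  9 → (4, 'cabbaaaddabd')
  10 → (0, 'cbcdcabbaaaddabd')
  11 → (2, 'cdcabbaaaddabd')
  12 → (15, 'd')
  13 → (12, 'dabd')
  14 → (3, 'dcabbaaaddabd')
  15 → (11, 'ddabd')

SA = [8, 9, 5, 13, 10, 7, 6, 1, 14, 4, 0, 2, 15, 12, 3, 11]
i: (SA[i-1],SA[i]) lcp shared
  1: (8,9) 2 'aa'
  2: (9,5) 1 'a'
  3: (5,13) 2 'ab'
  4: (13,10) 1 'a'
  5: (10,7) 0 ''
  6: (7,6) 1 'b'
  7: (6,1) 1 'b'
  8: (1,14) 1 'b'
  9: (14,4) 0 ''
  10: (4,0) 1 'c'
  11: (0,2) 1 'c'
  12: (2,15) 0 ''
  13: (15,12) 1 'd'
  14: (12,3) 1 'd'
  15: (3,11) 1 'd'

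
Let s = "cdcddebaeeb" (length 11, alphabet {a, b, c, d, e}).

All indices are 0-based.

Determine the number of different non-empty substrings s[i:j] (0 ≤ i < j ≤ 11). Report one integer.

58

rank→(start, suffix):
  0 → (7, 'aeeb')
  1 → (10, 'b')
  2 → (6, 'baeeb')
  3 → (0, 'cdcddebaeeb')
  4 → (2, 'cddebaeeb')
  5 → (1, 'dcddebaeeb')
  6 → (3, 'ddebaeeb')
  7 → (4, 'debaeeb')
  8 → (9, 'eb')
  9 → (5, 'ebaeeb')
  10 → (8, 'eeb')

SA = [7, 10, 6, 0, 2, 1, 3, 4, 9, 5, 8]
[i] adj suffixes → lcp
  [1] 7/10 → 0 ('')
  [2] 10/6 → 1 ('b')
  [3] 6/0 → 0 ('')
  [4] 0/2 → 2 ('cd')
  [5] 2/1 → 0 ('')
  [6] 1/3 → 1 ('d')
  [7] 3/4 → 1 ('d')
  [8] 4/9 → 0 ('')
  [9] 9/5 → 2 ('eb')
  [10] 5/8 → 1 ('e')

n(n+1)/2 = 11·12/2 = 66
Σ LCP = 0 + 0 + 1 + 0 + 2 + 0 + 1 + 1 + 0 + 2 + 1 = 8
distinct = 66 − 8 = 58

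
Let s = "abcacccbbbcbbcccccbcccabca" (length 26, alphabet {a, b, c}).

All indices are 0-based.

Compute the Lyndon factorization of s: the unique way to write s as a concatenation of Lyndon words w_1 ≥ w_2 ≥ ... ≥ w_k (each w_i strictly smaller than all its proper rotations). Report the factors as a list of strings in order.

["abcacccbbbcbbcccccbccc", "abc", "a"]

emit factor 1: 'abcacccbbbcbbcccccbccc' (i=0, period=22)
emit factor 2: 'abc' (i=22, period=3)
emit factor 3: 'a' (i=25, period=1)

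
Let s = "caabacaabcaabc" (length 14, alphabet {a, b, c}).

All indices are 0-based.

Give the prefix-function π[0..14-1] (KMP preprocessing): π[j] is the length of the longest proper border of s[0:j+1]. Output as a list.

π[0] = 0
j=1 s[j]='a': π[1]=0 (border '')
j=2 s[j]='a': π[2]=0 (border '')
j=3 s[j]='b': π[3]=0 (border '')
j=4 s[j]='a': π[4]=0 (border '')
j=5 s[j]='c': π[5]=1 (border 'c')
j=6 s[j]='a': π[6]=2 (border 'ca')
j=7 s[j]='a': π[7]=3 (border 'caa')
j=8 s[j]='b': π[8]=4 (border 'caab')
j=9 s[j]='c': k: 4→0; π[9]=1 (border 'c')
j=10 s[j]='a': π[10]=2 (border 'ca')
j=11 s[j]='a': π[11]=3 (border 'caa')
j=12 s[j]='b': π[12]=4 (border 'caab')
j=13 s[j]='c': k: 4→0; π[13]=1 (border 'c')

[0, 0, 0, 0, 0, 1, 2, 3, 4, 1, 2, 3, 4, 1]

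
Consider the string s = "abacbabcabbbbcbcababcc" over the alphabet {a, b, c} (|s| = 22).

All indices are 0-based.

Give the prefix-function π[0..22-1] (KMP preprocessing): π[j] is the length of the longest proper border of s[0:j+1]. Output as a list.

π[0] = 0
j=1 s[j]='b': π[1]=0 (border '')
j=2 s[j]='a': π[2]=1 (border 'a')
j=3 s[j]='c': k: 1→0; π[3]=0 (border '')
j=4 s[j]='b': π[4]=0 (border '')
j=5 s[j]='a': π[5]=1 (border 'a')
j=6 s[j]='b': π[6]=2 (border 'ab')
j=7 s[j]='c': k: 2→0; π[7]=0 (border '')
j=8 s[j]='a': π[8]=1 (border 'a')
j=9 s[j]='b': π[9]=2 (border 'ab')
j=10 s[j]='b': k: 2→0; π[10]=0 (border '')
j=11 s[j]='b': π[11]=0 (border '')
j=12 s[j]='b': π[12]=0 (border '')
j=13 s[j]='c': π[13]=0 (border '')
j=14 s[j]='b': π[14]=0 (border '')
j=15 s[j]='c': π[15]=0 (border '')
j=16 s[j]='a': π[16]=1 (border 'a')
j=17 s[j]='b': π[17]=2 (border 'ab')
j=18 s[j]='a': π[18]=3 (border 'aba')
j=19 s[j]='b': k: 3→1; π[19]=2 (border 'ab')
j=20 s[j]='c': k: 2→0; π[20]=0 (border '')
j=21 s[j]='c': π[21]=0 (border '')

[0, 0, 1, 0, 0, 1, 2, 0, 1, 2, 0, 0, 0, 0, 0, 0, 1, 2, 3, 2, 0, 0]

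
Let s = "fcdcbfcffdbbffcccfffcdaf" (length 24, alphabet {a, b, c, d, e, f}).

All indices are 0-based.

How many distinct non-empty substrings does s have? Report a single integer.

rank | idx | suffix
   0 |  22 | af
   1 |  10 | bbffcccfffcdaf
   2 |   4 | bfcffdbbffcccfffcdaf
   3 |  11 | bffcccfffcdaf
   4 |   3 | cbfcffdbbffcccfffcdaf
   5 |  14 | cccfffcdaf
   6 |  15 | ccfffcdaf
   7 |  20 | cdaf
   8 |   1 | cdcbfcffdbbffcccfffcdaf
   9 |   6 | cffdbbffcccfffcdaf
  10 |  16 | cfffcdaf
  11 |  21 | daf
  12 |   9 | dbbffcccfffcdaf
  13 |   2 | dcbfcffdbbffcccfffcdaf
  14 |  23 | f
  15 |  13 | fcccfffcdaf
  16 |  19 | fcdaf
  17 |   0 | fcdcbfcffdbbffcccfffcdaf
  18 |   5 | fcffdbbffcccfffcdaf
  19 |   8 | fdbbffcccfffcdaf
  20 |  12 | ffcccfffcdaf
  21 |  18 | ffcdaf
  22 |   7 | ffdbbffcccfffcdaf
  23 |  17 | fffcdaf

SA = [22, 10, 4, 11, 3, 14, 15, 20, 1, 6, 16, 21, 9, 2, 23, 13, 19, 0, 5, 8, 12, 18, 7, 17]
i: (SA[i-1],SA[i]) lcp shared
  1: (22,10) 0 ''
  2: (10,4) 1 'b'
  3: (4,11) 2 'bf'
  4: (11,3) 0 ''
  5: (3,14) 1 'c'
  6: (14,15) 2 'cc'
  7: (15,20) 1 'c'
  8: (20,1) 2 'cd'
  9: (1,6) 1 'c'
  10: (6,16) 3 'cff'
  11: (16,21) 0 ''
  12: (21,9) 1 'd'
  13: (9,2) 1 'd'
  14: (2,23) 0 ''
  15: (23,13) 1 'f'
  16: (13,19) 2 'fc'
  17: (19,0) 3 'fcd'
  18: (0,5) 2 'fc'
  19: (5,8) 1 'f'
  20: (8,12) 1 'f'
  21: (12,18) 3 'ffc'
  22: (18,7) 2 'ff'
  23: (7,17) 2 'ff'

n(n+1)/2 = 24·25/2 = 300
Σ LCP = 0 + 0 + 1 + 2 + 0 + 1 + 2 + 1 + 2 + 1 + 3 + 0 + 1 + 1 + 0 + 1 + 2 + 3 + 2 + 1 + 1 + 3 + 2 + 2 = 32
distinct = 300 − 32 = 268

268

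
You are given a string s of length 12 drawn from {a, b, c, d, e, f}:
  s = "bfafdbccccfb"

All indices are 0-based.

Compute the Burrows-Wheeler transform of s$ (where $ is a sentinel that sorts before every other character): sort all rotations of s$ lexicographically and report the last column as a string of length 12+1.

rank  rotation       last
    0  $bfafdbccccfb  b
    1  afdbccccfb$bf  f
    2  b$bfafdbccccf  f
    3  bccccfb$bfafd  d
    4  bfafdbccccfb$  $
    5  ccccfb$bfafdb  b
    6  cccfb$bfafdbc  c
    7  ccfb$bfafdbcc  c
    8  cfb$bfafdbccc  c
    9  dbccccfb$bfaf  f
   10  fafdbccccfb$b  b
   11  fb$bfafdbcccc  c
   12  fdbccccfb$bfa  a

bffd$bcccfbca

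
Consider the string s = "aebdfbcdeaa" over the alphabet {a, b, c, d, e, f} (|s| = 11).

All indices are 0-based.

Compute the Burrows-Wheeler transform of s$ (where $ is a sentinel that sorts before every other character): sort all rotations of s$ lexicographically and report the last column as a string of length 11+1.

rank  rotation      last
    0  $aebdfbcdeaa  a
    1  a$aebdfbcdea  a
    2  aa$aebdfbcde  e
    3  aebdfbcdeaa$  $
    4  bcdeaa$aebdf  f
    5  bdfbcdeaa$ae  e
    6  cdeaa$aebdfb  b
    7  deaa$aebdfbc  c
    8  dfbcdeaa$aeb  b
    9  eaa$aebdfbcd  d
   10  ebdfbcdeaa$a  a
   11  fbcdeaa$aebd  d

aae$febcbdad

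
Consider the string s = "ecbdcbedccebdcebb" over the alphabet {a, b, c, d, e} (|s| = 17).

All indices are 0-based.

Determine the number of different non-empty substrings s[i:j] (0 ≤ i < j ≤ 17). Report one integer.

132

sorted suffixes:
  #0 SA[0]=16  'b'
  #1 SA[1]=15  'bb'
  #2 SA[2]=2  'bdcbedccebdcebb'
  #3 SA[3]=11  'bdcebb'
  #4 SA[4]=5  'bedccebdcebb'
  #5 SA[5]=1  'cbdcbedccebdcebb'
  #6 SA[6]=4  'cbedccebdcebb'
  #7 SA[7]=8  'ccebdcebb'
  #8 SA[8]=13  'cebb'
  #9 SA[9]=9  'cebdcebb'
  #10 SA[10]=3  'dcbedccebdcebb'
  #11 SA[11]=7  'dccebdcebb'
  #12 SA[12]=12  'dcebb'
  #13 SA[13]=14  'ebb'
  #14 SA[14]=10  'ebdcebb'
  #15 SA[15]=0  'ecbdcbedccebdcebb'
  #16 SA[16]=6  'edccebdcebb'

SA = [16, 15, 2, 11, 5, 1, 4, 8, 13, 9, 3, 7, 12, 14, 10, 0, 6]
i: (SA[i-1],SA[i]) lcp shared
  1: (16,15) 1 'b'
  2: (15,2) 1 'b'
  3: (2,11) 3 'bdc'
  4: (11,5) 1 'b'
  5: (5,1) 0 ''
  6: (1,4) 2 'cb'
  7: (4,8) 1 'c'
  8: (8,13) 1 'c'
  9: (13,9) 3 'ceb'
  10: (9,3) 0 ''
  11: (3,7) 2 'dc'
  12: (7,12) 2 'dc'
  13: (12,14) 0 ''
  14: (14,10) 2 'eb'
  15: (10,0) 1 'e'
  16: (0,6) 1 'e'

n(n+1)/2 = 17·18/2 = 153
Σ LCP = 0 + 1 + 1 + 3 + 1 + 0 + 2 + 1 + 1 + 3 + 0 + 2 + 2 + 0 + 2 + 1 + 1 = 21
distinct = 153 − 21 = 132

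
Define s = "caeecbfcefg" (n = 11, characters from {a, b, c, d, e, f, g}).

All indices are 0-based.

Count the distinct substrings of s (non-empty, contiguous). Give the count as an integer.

61

sorted suffixes:
  #0 SA[0]=1  'aeecbfcefg'
  #1 SA[1]=5  'bfcefg'
  #2 SA[2]=0  'caeecbfcefg'
  #3 SA[3]=4  'cbfcefg'
  #4 SA[4]=7  'cefg'
  #5 SA[5]=3  'ecbfcefg'
  #6 SA[6]=2  'eecbfcefg'
  #7 SA[7]=8  'efg'
  #8 SA[8]=6  'fcefg'
  #9 SA[9]=9  'fg'
  #10 SA[10]=10  'g'

SA = [1, 5, 0, 4, 7, 3, 2, 8, 6, 9, 10]
i: (SA[i-1],SA[i]) lcp shared
  1: (1,5) 0 ''
  2: (5,0) 0 ''
  3: (0,4) 1 'c'
  4: (4,7) 1 'c'
  5: (7,3) 0 ''
  6: (3,2) 1 'e'
  7: (2,8) 1 'e'
  8: (8,6) 0 ''
  9: (6,9) 1 'f'
  10: (9,10) 0 ''

n(n+1)/2 = 11·12/2 = 66
Σ LCP = 0 + 0 + 0 + 1 + 1 + 0 + 1 + 1 + 0 + 1 + 0 = 5
distinct = 66 − 5 = 61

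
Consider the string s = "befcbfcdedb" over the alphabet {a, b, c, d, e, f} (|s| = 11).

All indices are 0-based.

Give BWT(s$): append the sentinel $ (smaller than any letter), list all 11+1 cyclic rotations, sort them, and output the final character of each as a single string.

rank  rotation      last
    0  $befcbfcdedb  b
    1  b$befcbfcded  d
    2  befcbfcdedb$  $
    3  bfcdedb$befc  c
    4  cbfcdedb$bef  f
    5  cdedb$befcbf  f
    6  db$befcbfcde  e
    7  dedb$befcbfc  c
    8  edb$befcbfcd  d
    9  efcbfcdedb$b  b
   10  fcbfcdedb$be  e
   11  fcdedb$befcb  b

bd$cffecdbeb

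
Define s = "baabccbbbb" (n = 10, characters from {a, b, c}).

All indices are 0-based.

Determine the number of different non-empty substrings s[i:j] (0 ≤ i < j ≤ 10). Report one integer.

45

rank→(start, suffix):
  0 → (1, 'aabccbbbb')
  1 → (2, 'abccbbbb')
  2 → (9, 'b')
  3 → (0, 'baabccbbbb')
  4 → (8, 'bb')
  5 → (7, 'bbb')
  6 → (6, 'bbbb')
  7 → (3, 'bccbbbb')
  8 → (5, 'cbbbb')
  9 → (4, 'ccbbbb')

SA = [1, 2, 9, 0, 8, 7, 6, 3, 5, 4]
[i] adj suffixes → lcp
  [1] 1/2 → 1 ('a')
  [2] 2/9 → 0 ('')
  [3] 9/0 → 1 ('b')
  [4] 0/8 → 1 ('b')
  [5] 8/7 → 2 ('bb')
  [6] 7/6 → 3 ('bbb')
  [7] 6/3 → 1 ('b')
  [8] 3/5 → 0 ('')
  [9] 5/4 → 1 ('c')

n(n+1)/2 = 10·11/2 = 55
Σ LCP = 0 + 1 + 0 + 1 + 1 + 2 + 3 + 1 + 0 + 1 = 10
distinct = 55 − 10 = 45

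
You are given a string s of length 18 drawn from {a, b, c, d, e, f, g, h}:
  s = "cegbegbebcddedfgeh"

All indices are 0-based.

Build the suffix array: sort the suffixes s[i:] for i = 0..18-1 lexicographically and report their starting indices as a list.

[8, 6, 3, 9, 0, 10, 11, 13, 7, 12, 4, 1, 16, 14, 5, 2, 15, 17]

rank→(start, suffix):
  0 → (8, 'bcddedfgeh')
  1 → (6, 'bebcddedfgeh')
  2 → (3, 'begbebcddedfgeh')
  3 → (9, 'cddedfgeh')
  4 → (0, 'cegbegbebcddedfgeh')
  5 → (10, 'ddedfgeh')
  6 → (11, 'dedfgeh')
  7 → (13, 'dfgeh')
  8 → (7, 'ebcddedfgeh')
  9 → (12, 'edfgeh')
  10 → (4, 'egbebcddedfgeh')
  11 → (1, 'egbegbebcddedfgeh')
  12 → (16, 'eh')
  13 → (14, 'fgeh')
  14 → (5, 'gbebcddedfgeh')
  15 → (2, 'gbegbebcddedfgeh')
  16 → (15, 'geh')
  17 → (17, 'h')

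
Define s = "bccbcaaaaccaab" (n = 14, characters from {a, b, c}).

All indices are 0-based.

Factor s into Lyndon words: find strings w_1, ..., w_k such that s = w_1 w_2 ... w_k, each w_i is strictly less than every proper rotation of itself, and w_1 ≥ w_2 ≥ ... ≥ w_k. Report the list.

emit factor 1: 'bcc' (i=0, period=3)
emit factor 2: 'bc' (i=3, period=2)
emit factor 3: 'aaaaccaab' (i=5, period=9)

["bcc", "bc", "aaaaccaab"]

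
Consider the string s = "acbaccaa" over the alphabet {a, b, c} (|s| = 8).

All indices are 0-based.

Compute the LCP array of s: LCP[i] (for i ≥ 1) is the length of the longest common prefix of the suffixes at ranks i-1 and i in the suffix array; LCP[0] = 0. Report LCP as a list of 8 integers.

[0, 1, 1, 2, 0, 0, 1, 1]

rank→(start, suffix):
  0 → (7, 'a')
  1 → (6, 'aa')
  2 → (0, 'acbaccaa')
  3 → (3, 'accaa')
  4 → (2, 'baccaa')
  5 → (5, 'caa')
  6 → (1, 'cbaccaa')
  7 → (4, 'ccaa')

SA = [7, 6, 0, 3, 2, 5, 1, 4]
[i] adj suffixes → lcp
  [1] 7/6 → 1 ('a')
  [2] 6/0 → 1 ('a')
  [3] 0/3 → 2 ('ac')
  [4] 3/2 → 0 ('')
  [5] 2/5 → 0 ('')
  [6] 5/1 → 1 ('c')
  [7] 1/4 → 1 ('c')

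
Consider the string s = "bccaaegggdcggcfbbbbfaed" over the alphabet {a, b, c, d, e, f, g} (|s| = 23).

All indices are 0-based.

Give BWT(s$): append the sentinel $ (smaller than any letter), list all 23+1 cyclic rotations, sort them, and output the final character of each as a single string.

rank  rotation                  last
    0  $bccaaegggdcggcfbbbbfaed  d
    1  aaegggdcggcfbbbbfaed$bcc  c
    2  aed$bccaaegggdcggcfbbbbf  f
    3  aegggdcggcfbbbbfaed$bcca  a
    4  bbbbfaed$bccaaegggdcggcf  f
    5  bbbfaed$bccaaegggdcggcfb  b
    6  bbfaed$bccaaegggdcggcfbb  b
    7  bccaaegggdcggcfbbbbfaed$  $
    8  bfaed$bccaaegggdcggcfbbb  b
    9  caaegggdcggcfbbbbfaed$bc  c
   10  ccaaegggdcggcfbbbbfaed$b  b
   11  cfbbbbfaed$bccaaegggdcgg  g
   12  cggcfbbbbfaed$bccaaegggd  d
   13  d$bccaaegggdcggcfbbbbfae  e
   14  dcggcfbbbbfaed$bccaaeggg  g
   15  ed$bccaaegggdcggcfbbbbfa  a
   16  egggdcggcfbbbbfaed$bccaa  a
   17  faed$bccaaegggdcggcfbbbb  b
   18  fbbbbfaed$bccaaegggdcggc  c
   19  gcfbbbbfaed$bccaaegggdcg  g
   20  gdcggcfbbbbfaed$bccaaegg  g
   21  ggcfbbbbfaed$bccaaegggdc  c
   22  ggdcggcfbbbbfaed$bccaaeg  g
   23  gggdcggcfbbbbfaed$bccaae  e

dcfafbb$bcbgdegaabcggcge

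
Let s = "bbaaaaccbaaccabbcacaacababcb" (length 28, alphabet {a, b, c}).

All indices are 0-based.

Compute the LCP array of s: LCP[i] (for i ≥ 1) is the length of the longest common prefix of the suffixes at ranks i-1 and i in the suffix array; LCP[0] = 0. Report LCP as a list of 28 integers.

rank→(start, suffix):
  0 → (2, 'aaaaccbaaccabbcacaacababcb')
  1 → (3, 'aaaccbaaccabbcacaacababcb')
  2 → (19, 'aacababcb')
  3 → (9, 'aaccabbcacaacababcb')
  4 → (4, 'aaccbaaccabbcacaacababcb')
  5 → (22, 'ababcb')
  6 → (13, 'abbcacaacababcb')
  7 → (24, 'abcb')
  8 → (17, 'acaacababcb')
  9 → (20, 'acababcb')
  10 → (10, 'accabbcacaacababcb')
  11 → (5, 'accbaaccabbcacaacababcb')
  12 → (27, 'b')
  13 → (1, 'baaaaccbaaccabbcacaacababcb')
  14 → (8, 'baaccabbcacaacababcb')
  15 → (23, 'babcb')
  16 → (0, 'bbaaaaccbaaccabbcacaacababcb')
  17 → (14, 'bbcacaacababcb')
  18 → (15, 'bcacaacababcb')
  19 → (25, 'bcb')
  20 → (18, 'caacababcb')
  21 → (21, 'cababcb')
  22 → (12, 'cabbcacaacababcb')
  23 → (16, 'cacaacababcb')
  24 → (26, 'cb')
  25 → (7, 'cbaaccabbcacaacababcb')
  26 → (11, 'ccabbcacaacababcb')
  27 → (6, 'ccbaaccabbcacaacababcb')

SA = [2, 3, 19, 9, 4, 22, 13, 24, 17, 20, 10, 5, 27, 1, 8, 23, 0, 14, 15, 25, 18, 21, 12, 16, 26, 7, 11, 6]
i: (SA[i-1],SA[i]) lcp shared
  1: (2,3) 3 'aaa'
  2: (3,19) 2 'aa'
  3: (19,9) 3 'aac'
  4: (9,4) 4 'aacc'
  5: (4,22) 1 'a'
  6: (22,13) 2 'ab'
  7: (13,24) 2 'ab'
  8: (24,17) 1 'a'
  9: (17,20) 3 'aca'
  10: (20,10) 2 'ac'
  11: (10,5) 3 'acc'
  12: (5,27) 0 ''
  13: (27,1) 1 'b'
  14: (1,8) 3 'baa'
  15: (8,23) 2 'ba'
  16: (23,0) 1 'b'
  17: (0,14) 2 'bb'
  18: (14,15) 1 'b'
  19: (15,25) 2 'bc'
  20: (25,18) 0 ''
  21: (18,21) 2 'ca'
  22: (21,12) 3 'cab'
  23: (12,16) 2 'ca'
  24: (16,26) 1 'c'
  25: (26,7) 2 'cb'
  26: (7,11) 1 'c'
  27: (11,6) 2 'cc'

[0, 3, 2, 3, 4, 1, 2, 2, 1, 3, 2, 3, 0, 1, 3, 2, 1, 2, 1, 2, 0, 2, 3, 2, 1, 2, 1, 2]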